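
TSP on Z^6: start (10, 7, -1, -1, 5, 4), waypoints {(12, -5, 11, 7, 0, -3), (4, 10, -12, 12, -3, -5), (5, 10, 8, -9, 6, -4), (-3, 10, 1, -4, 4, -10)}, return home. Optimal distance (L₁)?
212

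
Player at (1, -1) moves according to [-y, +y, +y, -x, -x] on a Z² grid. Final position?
(-1, 0)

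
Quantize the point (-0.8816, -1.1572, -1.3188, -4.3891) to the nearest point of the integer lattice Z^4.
(-1, -1, -1, -4)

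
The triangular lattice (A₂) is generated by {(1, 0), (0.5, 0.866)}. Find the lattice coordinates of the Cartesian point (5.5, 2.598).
4b₁ + 3b₂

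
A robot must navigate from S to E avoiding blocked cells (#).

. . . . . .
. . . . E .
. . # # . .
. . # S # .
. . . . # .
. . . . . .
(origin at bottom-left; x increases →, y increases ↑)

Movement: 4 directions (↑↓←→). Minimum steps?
9
(one shortest path: (3, 2) → (3, 1) → (2, 1) → (1, 1) → (1, 2) → (1, 3) → (1, 4) → (2, 4) → (3, 4) → (4, 4))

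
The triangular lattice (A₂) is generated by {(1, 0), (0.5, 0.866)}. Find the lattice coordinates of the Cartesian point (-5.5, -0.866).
-5b₁ - b₂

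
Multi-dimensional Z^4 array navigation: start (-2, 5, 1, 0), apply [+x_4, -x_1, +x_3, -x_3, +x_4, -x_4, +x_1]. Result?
(-2, 5, 1, 1)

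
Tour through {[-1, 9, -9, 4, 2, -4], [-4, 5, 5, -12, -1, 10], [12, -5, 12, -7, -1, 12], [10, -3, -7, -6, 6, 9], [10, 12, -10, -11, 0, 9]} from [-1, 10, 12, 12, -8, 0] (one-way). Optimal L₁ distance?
192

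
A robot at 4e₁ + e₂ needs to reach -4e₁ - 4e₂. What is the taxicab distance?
13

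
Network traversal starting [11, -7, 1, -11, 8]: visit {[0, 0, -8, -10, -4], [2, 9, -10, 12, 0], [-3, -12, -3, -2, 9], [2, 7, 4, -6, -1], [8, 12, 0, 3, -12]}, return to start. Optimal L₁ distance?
228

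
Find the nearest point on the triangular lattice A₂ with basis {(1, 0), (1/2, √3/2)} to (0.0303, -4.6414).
(0, -5.196)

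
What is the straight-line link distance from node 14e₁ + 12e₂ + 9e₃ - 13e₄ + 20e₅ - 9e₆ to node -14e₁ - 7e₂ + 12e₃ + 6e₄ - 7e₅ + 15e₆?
53.1037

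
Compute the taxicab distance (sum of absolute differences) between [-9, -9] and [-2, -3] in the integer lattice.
13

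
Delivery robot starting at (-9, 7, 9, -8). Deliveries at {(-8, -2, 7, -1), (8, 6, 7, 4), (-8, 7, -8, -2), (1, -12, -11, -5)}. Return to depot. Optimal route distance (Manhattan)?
158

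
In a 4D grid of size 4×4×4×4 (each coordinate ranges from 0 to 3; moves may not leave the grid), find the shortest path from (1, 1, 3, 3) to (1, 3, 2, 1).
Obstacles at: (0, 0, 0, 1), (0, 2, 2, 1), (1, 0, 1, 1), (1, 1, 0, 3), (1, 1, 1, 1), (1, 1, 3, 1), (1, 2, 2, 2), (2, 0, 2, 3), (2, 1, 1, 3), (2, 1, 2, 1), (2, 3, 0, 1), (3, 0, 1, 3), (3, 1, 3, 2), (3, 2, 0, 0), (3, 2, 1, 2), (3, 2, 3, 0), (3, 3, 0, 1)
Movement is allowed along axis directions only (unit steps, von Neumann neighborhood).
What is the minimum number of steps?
5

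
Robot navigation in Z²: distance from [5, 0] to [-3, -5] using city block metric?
13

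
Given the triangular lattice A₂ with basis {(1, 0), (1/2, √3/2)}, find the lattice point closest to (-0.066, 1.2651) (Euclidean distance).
(0, 1.732)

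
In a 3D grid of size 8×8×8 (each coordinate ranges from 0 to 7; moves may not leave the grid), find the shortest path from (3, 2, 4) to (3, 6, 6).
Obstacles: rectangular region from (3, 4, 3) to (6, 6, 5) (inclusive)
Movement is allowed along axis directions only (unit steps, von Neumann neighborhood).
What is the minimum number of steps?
6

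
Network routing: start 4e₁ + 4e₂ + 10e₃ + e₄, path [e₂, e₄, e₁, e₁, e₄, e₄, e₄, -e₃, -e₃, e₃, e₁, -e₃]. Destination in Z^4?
(7, 5, 8, 5)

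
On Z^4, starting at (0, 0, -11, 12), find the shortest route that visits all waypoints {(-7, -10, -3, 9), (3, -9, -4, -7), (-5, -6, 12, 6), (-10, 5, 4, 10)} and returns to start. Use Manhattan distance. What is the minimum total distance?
150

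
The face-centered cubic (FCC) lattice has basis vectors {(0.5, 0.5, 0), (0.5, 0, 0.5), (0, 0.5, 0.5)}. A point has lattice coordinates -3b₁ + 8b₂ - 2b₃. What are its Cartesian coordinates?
(2.5, -2.5, 3)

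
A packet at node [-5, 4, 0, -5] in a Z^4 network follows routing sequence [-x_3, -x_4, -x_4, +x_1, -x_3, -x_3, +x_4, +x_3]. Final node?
(-4, 4, -2, -6)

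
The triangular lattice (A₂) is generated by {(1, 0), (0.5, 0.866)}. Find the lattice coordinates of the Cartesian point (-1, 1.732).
-2b₁ + 2b₂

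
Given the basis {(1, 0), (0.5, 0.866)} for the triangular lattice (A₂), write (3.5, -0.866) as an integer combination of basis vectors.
4b₁ - b₂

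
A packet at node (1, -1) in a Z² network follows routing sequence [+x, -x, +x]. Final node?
(2, -1)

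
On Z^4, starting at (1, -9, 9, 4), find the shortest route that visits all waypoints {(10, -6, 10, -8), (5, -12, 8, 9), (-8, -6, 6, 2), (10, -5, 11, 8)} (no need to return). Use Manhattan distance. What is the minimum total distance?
79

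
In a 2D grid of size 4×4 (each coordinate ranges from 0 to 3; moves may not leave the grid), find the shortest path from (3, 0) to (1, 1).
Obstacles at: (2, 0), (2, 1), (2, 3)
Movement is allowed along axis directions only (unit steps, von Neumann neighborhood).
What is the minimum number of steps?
5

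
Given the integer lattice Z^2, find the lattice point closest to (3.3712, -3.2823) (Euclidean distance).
(3, -3)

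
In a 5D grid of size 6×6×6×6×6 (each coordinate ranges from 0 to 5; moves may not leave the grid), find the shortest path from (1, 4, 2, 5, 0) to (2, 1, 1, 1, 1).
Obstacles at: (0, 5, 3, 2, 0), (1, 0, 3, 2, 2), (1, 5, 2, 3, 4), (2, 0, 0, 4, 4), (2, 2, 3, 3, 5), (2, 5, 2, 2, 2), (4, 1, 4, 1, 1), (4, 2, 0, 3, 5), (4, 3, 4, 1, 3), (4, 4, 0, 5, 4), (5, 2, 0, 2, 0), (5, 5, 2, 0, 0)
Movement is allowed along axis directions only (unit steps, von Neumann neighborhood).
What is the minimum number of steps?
10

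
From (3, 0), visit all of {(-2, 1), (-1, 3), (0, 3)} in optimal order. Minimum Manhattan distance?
10
(one optimal route: (3, 0) → (-2, 1) → (-1, 3) → (0, 3))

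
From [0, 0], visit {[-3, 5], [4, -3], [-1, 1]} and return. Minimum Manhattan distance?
30
(one optimal route: (0, 0) → (-3, 5) → (-1, 1) → (4, -3) → (0, 0))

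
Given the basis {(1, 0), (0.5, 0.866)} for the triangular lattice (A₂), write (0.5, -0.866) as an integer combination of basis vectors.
b₁ - b₂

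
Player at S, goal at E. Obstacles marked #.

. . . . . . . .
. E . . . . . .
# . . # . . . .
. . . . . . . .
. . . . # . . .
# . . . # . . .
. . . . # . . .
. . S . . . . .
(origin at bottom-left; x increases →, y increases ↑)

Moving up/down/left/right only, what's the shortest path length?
7
(one shortest path: (2, 0) → (1, 0) → (1, 1) → (1, 2) → (1, 3) → (1, 4) → (1, 5) → (1, 6))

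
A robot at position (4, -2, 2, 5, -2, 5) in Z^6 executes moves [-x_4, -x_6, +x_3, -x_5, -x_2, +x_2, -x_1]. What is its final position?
(3, -2, 3, 4, -3, 4)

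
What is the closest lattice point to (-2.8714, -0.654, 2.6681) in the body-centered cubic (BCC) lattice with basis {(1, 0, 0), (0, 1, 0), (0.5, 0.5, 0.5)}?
(-2.5, -0.5, 2.5)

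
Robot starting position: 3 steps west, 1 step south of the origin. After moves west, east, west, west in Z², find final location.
(-5, -1)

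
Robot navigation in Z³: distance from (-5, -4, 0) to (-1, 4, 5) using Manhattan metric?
17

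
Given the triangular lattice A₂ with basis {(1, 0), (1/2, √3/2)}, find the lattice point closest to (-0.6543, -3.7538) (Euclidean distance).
(-1, -3.464)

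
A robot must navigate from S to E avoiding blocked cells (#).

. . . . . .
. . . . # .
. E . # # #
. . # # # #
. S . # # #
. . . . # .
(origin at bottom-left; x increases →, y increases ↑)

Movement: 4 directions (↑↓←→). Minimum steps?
2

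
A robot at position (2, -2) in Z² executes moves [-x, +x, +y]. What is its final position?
(2, -1)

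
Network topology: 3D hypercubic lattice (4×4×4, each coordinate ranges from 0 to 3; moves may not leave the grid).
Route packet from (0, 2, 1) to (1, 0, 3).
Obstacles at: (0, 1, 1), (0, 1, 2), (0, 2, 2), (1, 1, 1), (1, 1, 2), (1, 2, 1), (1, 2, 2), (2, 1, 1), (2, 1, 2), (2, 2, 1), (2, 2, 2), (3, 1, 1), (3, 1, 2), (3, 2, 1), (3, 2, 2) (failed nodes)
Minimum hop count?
7
(one shortest path: (0, 2, 1) → (0, 3, 1) → (1, 3, 1) → (1, 3, 2) → (1, 3, 3) → (1, 2, 3) → (1, 1, 3) → (1, 0, 3))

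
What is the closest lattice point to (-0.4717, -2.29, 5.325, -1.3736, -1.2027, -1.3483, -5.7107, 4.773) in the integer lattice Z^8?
(0, -2, 5, -1, -1, -1, -6, 5)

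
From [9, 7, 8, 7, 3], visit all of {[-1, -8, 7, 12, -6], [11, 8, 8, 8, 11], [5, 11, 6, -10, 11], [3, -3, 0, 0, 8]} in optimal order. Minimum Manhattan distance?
118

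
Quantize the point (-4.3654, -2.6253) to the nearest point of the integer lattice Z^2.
(-4, -3)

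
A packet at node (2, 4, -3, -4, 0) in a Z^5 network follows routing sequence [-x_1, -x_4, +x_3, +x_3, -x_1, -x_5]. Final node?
(0, 4, -1, -5, -1)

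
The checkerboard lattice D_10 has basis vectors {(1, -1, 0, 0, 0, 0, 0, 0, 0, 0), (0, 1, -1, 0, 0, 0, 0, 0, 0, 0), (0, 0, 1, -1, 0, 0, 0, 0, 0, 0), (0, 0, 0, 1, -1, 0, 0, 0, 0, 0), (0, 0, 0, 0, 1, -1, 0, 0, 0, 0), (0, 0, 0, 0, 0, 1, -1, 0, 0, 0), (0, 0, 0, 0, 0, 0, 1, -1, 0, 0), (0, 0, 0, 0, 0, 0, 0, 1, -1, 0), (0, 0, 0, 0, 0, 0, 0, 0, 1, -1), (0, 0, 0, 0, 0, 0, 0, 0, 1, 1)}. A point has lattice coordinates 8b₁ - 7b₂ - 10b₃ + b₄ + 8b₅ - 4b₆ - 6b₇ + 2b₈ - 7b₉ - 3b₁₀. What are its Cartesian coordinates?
(8, -15, -3, 11, 7, -12, -2, 8, -12, 4)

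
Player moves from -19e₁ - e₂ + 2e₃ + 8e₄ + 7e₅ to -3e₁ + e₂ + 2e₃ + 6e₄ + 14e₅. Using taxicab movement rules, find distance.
27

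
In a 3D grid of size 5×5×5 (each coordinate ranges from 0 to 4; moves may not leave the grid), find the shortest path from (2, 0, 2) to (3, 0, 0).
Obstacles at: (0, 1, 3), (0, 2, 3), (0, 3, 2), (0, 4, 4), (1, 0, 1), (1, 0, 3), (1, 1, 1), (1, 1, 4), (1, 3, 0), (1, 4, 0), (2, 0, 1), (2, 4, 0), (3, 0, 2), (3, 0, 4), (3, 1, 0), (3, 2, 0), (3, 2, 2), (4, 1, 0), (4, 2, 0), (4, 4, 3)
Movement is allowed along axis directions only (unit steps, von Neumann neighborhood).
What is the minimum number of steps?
5
(one shortest path: (2, 0, 2) → (2, 1, 2) → (3, 1, 2) → (3, 1, 1) → (3, 0, 1) → (3, 0, 0))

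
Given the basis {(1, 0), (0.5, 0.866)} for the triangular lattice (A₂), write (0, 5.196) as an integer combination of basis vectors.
-3b₁ + 6b₂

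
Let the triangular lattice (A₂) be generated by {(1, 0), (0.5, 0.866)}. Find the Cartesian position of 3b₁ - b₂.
(2.5, -0.866)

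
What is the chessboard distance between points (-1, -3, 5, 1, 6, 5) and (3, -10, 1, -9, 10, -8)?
13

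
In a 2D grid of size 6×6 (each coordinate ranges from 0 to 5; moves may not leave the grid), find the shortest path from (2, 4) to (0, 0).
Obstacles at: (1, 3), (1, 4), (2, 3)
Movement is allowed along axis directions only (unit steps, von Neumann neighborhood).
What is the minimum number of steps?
8
(one shortest path: (2, 4) → (3, 4) → (3, 3) → (3, 2) → (2, 2) → (1, 2) → (0, 2) → (0, 1) → (0, 0))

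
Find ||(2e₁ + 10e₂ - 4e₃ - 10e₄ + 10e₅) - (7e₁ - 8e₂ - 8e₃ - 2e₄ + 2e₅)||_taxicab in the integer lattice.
43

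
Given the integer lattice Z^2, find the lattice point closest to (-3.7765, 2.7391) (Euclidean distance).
(-4, 3)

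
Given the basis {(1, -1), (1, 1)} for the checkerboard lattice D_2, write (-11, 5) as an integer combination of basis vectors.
-8b₁ - 3b₂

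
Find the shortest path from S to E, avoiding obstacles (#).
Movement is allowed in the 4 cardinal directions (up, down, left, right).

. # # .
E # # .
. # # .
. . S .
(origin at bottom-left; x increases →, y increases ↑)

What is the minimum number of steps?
4
(one shortest path: (2, 0) → (1, 0) → (0, 0) → (0, 1) → (0, 2))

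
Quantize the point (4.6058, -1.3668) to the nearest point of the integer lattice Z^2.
(5, -1)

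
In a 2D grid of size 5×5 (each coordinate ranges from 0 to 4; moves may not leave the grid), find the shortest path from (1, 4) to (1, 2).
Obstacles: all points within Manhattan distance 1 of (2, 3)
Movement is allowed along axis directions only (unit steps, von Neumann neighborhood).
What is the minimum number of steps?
4
(one shortest path: (1, 4) → (0, 4) → (0, 3) → (0, 2) → (1, 2))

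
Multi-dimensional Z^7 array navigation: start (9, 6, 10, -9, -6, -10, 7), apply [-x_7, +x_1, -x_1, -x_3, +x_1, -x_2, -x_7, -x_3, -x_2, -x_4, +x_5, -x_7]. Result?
(10, 4, 8, -10, -5, -10, 4)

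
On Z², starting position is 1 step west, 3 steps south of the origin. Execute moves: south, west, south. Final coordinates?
(-2, -5)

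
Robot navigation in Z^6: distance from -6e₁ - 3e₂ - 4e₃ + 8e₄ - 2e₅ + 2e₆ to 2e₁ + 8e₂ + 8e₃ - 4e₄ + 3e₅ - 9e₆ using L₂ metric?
24.8797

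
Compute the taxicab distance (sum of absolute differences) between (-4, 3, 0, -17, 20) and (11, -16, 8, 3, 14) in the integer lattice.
68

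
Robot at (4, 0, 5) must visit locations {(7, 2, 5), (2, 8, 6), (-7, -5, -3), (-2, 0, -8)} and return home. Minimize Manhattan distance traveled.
82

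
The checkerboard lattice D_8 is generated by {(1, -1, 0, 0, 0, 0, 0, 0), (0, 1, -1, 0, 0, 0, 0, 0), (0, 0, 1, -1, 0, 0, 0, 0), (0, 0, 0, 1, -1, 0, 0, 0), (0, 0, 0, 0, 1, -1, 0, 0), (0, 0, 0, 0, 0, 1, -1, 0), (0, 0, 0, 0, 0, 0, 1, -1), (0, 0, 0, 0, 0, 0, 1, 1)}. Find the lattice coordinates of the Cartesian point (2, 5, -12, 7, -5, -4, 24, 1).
2b₁ + 7b₂ - 5b₃ + 2b₄ - 3b₅ - 7b₆ + 8b₇ + 9b₈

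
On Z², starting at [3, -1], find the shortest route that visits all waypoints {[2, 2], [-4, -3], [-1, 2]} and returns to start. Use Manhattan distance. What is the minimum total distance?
24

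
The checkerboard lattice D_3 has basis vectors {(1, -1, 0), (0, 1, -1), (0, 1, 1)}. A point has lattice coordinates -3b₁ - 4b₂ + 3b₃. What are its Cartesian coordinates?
(-3, 2, 7)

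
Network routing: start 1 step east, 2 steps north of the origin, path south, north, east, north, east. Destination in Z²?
(3, 3)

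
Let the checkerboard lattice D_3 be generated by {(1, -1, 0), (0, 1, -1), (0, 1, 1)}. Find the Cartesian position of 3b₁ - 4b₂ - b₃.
(3, -8, 3)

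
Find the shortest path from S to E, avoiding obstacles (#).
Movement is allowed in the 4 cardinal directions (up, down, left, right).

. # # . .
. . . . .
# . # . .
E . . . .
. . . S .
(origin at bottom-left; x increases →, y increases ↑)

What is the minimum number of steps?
4
(one shortest path: (3, 0) → (2, 0) → (1, 0) → (0, 0) → (0, 1))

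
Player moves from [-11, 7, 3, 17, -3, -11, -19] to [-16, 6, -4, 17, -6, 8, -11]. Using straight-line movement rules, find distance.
22.561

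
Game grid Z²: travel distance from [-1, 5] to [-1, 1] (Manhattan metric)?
4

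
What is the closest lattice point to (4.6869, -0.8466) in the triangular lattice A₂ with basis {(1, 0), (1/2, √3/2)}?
(4.5, -0.866)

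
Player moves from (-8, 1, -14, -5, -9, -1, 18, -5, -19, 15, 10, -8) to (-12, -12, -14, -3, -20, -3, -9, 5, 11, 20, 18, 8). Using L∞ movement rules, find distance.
30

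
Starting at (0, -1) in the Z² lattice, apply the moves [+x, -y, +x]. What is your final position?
(2, -2)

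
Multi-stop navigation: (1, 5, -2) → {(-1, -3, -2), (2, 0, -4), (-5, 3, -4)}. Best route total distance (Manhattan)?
28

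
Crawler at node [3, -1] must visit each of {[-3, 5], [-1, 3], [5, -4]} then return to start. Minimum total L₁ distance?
34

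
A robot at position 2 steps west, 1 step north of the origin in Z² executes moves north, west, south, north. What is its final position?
(-3, 2)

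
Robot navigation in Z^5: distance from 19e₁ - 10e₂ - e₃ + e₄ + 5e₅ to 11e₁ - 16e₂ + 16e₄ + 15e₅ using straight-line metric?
20.6398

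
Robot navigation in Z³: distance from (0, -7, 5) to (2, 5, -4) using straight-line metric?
15.1327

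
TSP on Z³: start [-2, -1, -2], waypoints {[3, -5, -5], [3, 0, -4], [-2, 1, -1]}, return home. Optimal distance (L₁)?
30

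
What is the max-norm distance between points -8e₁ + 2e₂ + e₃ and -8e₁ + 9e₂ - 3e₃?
7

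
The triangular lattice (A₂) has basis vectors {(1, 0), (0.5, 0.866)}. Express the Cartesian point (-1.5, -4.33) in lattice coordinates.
b₁ - 5b₂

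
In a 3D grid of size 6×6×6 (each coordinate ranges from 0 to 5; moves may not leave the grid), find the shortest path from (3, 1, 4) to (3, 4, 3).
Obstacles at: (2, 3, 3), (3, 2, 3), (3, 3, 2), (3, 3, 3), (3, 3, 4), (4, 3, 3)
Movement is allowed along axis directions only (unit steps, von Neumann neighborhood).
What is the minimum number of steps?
6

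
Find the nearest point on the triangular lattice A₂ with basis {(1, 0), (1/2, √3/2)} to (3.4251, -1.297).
(3.5, -0.866)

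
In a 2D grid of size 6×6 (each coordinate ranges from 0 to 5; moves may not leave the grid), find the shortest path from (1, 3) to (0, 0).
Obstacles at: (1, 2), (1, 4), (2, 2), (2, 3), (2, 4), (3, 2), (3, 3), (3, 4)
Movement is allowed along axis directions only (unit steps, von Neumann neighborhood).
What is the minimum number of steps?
4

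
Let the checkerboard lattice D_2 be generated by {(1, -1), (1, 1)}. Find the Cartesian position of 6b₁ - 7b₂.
(-1, -13)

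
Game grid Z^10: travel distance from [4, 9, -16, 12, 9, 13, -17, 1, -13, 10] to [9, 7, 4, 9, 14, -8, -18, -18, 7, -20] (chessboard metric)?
30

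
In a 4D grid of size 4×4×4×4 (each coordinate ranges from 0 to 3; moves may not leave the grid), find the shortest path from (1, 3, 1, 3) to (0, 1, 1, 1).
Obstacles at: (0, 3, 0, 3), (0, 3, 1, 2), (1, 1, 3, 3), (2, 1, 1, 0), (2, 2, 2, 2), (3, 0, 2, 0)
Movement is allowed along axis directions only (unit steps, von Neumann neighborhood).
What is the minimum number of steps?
5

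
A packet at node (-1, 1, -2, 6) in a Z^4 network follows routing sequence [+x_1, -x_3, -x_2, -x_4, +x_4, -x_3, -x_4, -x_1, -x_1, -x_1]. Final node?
(-3, 0, -4, 5)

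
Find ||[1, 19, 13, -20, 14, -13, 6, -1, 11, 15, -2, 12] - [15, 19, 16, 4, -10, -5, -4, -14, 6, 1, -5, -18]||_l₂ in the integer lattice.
53.1037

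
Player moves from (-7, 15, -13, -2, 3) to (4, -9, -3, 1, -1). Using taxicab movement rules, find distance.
52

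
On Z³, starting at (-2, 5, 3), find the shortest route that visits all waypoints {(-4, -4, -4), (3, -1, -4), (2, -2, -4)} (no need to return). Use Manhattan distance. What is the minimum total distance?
28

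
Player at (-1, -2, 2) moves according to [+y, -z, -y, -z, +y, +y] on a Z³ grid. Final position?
(-1, 0, 0)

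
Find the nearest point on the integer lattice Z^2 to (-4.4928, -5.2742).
(-4, -5)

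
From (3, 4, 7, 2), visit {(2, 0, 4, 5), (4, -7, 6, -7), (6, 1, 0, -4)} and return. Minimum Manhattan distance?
70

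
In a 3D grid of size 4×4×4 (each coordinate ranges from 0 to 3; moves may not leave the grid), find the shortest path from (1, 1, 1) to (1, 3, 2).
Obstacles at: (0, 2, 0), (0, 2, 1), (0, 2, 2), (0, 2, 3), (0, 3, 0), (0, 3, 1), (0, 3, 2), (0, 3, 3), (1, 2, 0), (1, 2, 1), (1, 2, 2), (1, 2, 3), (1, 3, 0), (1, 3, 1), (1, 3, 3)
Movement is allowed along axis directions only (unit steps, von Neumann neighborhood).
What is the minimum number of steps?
5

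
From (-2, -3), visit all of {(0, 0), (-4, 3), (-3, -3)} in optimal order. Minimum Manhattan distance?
14
(one optimal route: (-2, -3) → (-3, -3) → (0, 0) → (-4, 3))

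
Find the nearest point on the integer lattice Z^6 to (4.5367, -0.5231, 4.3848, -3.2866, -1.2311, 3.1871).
(5, -1, 4, -3, -1, 3)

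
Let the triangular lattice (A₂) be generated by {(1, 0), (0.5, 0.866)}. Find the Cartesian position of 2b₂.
(1, 1.732)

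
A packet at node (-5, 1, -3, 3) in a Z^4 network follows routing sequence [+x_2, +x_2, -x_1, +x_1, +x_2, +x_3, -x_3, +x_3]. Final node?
(-5, 4, -2, 3)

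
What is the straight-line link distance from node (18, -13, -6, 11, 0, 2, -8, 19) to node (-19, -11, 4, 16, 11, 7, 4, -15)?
54.2586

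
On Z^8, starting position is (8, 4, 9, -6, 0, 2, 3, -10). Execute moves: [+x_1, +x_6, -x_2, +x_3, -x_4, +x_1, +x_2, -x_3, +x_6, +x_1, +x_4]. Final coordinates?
(11, 4, 9, -6, 0, 4, 3, -10)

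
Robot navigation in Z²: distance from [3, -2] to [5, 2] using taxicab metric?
6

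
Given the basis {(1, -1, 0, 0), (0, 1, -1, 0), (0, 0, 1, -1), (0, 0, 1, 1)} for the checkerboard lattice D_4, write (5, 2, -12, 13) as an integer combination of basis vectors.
5b₁ + 7b₂ - 9b₃ + 4b₄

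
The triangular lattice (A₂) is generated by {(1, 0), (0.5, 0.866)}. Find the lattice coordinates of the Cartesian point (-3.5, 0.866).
-4b₁ + b₂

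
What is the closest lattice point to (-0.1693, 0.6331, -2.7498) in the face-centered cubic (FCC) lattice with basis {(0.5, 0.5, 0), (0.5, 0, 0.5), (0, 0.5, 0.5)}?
(0, 0.5, -2.5)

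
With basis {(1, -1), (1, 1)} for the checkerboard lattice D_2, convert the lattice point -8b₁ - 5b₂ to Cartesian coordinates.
(-13, 3)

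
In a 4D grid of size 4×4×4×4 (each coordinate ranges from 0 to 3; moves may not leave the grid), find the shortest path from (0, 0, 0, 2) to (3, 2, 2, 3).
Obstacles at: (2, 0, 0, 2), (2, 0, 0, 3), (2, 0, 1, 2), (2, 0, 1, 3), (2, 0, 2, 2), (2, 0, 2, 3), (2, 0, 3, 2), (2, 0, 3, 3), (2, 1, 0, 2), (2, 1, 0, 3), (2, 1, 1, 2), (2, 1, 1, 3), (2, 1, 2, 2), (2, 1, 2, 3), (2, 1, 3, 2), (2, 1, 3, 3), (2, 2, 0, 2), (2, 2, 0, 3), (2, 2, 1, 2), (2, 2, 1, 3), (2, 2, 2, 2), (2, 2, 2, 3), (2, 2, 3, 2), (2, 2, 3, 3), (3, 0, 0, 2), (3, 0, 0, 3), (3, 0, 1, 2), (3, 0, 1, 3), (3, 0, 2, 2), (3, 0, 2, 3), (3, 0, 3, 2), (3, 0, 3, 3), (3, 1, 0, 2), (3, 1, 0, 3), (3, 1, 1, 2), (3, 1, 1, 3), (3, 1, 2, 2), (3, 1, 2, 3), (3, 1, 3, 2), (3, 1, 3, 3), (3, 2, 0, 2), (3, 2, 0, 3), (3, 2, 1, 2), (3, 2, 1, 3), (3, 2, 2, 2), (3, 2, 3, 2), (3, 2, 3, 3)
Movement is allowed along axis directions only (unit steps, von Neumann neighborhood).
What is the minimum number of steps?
10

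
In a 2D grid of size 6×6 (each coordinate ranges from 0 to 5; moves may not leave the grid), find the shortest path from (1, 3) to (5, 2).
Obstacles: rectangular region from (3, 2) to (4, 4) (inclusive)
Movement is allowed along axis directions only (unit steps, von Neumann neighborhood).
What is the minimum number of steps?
7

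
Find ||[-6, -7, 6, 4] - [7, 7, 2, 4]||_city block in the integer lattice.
31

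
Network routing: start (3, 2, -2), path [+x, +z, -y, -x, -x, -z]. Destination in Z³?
(2, 1, -2)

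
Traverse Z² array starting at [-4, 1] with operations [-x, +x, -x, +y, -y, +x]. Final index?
(-4, 1)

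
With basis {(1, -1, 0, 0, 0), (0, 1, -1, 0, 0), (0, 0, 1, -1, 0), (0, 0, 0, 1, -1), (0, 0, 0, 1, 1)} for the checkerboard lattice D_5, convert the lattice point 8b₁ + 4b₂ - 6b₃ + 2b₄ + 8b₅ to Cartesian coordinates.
(8, -4, -10, 16, 6)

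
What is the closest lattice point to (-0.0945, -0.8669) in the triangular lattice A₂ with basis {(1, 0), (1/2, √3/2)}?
(-0.5, -0.866)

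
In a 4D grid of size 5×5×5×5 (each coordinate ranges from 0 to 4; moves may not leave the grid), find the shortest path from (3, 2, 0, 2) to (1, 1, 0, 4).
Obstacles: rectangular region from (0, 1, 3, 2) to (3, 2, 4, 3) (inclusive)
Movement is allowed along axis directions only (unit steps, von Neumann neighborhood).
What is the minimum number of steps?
5
(one shortest path: (3, 2, 0, 2) → (2, 2, 0, 2) → (1, 2, 0, 2) → (1, 1, 0, 2) → (1, 1, 0, 3) → (1, 1, 0, 4))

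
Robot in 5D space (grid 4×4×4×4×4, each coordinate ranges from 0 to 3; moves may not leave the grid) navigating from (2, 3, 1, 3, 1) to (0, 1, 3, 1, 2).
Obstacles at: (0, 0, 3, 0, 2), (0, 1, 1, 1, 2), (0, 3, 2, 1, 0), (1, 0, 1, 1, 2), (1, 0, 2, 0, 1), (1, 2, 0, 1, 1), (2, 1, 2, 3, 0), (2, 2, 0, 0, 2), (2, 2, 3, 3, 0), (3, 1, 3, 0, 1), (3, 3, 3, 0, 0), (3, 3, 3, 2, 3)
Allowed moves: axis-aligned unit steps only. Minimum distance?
9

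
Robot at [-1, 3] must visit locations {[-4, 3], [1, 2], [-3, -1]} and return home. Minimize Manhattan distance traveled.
18
(one optimal route: (-1, 3) → (-4, 3) → (-3, -1) → (1, 2) → (-1, 3))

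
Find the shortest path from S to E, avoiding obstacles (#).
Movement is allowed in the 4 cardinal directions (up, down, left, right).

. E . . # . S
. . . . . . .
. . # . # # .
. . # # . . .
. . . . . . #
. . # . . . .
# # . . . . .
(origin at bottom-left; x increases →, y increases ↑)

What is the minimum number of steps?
7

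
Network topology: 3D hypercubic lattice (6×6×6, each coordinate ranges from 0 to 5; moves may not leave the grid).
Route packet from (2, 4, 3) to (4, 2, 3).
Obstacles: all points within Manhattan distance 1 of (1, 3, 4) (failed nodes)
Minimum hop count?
4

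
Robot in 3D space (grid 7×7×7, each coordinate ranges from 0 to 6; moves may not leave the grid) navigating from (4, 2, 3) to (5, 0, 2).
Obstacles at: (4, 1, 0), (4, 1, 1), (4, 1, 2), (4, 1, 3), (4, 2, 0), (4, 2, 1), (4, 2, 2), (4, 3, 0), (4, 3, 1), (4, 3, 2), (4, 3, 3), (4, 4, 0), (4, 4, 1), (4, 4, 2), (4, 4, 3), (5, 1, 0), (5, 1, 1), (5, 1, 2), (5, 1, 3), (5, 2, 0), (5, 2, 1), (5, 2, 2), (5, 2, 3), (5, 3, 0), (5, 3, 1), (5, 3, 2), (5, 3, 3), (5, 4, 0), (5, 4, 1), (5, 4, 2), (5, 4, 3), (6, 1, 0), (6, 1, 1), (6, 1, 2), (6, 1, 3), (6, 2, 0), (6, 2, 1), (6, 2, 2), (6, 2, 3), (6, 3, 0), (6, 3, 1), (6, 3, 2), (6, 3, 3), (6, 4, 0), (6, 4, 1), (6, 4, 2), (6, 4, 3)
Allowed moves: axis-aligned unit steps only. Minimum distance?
6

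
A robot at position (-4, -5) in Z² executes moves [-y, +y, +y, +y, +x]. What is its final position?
(-3, -3)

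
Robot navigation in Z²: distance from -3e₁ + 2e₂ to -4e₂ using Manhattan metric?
9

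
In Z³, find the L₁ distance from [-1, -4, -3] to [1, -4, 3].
8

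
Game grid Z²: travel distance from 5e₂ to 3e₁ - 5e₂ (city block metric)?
13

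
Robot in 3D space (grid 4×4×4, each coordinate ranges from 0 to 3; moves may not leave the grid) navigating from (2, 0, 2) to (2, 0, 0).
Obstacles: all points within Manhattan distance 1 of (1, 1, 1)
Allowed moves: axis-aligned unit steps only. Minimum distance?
2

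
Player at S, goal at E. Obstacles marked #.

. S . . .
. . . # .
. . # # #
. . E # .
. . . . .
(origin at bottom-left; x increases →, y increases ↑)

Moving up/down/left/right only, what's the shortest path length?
4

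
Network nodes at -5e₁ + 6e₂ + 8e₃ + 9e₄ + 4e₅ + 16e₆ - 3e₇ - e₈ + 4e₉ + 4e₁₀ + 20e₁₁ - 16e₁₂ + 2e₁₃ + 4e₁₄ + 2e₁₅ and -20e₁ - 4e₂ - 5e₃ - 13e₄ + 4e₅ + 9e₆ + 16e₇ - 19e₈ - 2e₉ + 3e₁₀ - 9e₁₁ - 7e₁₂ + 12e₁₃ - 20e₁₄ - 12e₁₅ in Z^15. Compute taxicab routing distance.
197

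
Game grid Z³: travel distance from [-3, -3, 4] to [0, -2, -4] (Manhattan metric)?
12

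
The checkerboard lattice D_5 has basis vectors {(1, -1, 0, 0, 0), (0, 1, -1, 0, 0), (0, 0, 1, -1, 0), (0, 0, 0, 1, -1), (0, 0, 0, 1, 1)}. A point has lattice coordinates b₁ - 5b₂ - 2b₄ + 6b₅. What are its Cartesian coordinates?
(1, -6, 5, 4, 8)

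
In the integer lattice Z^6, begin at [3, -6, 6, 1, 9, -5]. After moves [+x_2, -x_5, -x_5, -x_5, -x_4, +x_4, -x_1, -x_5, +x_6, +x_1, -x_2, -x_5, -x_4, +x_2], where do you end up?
(3, -5, 6, 0, 4, -4)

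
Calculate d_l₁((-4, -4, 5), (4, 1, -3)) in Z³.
21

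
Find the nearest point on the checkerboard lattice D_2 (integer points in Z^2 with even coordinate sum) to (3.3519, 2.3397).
(4, 2)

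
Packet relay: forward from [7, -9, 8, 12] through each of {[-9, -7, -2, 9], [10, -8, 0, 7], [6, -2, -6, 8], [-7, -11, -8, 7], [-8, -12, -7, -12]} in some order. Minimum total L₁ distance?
95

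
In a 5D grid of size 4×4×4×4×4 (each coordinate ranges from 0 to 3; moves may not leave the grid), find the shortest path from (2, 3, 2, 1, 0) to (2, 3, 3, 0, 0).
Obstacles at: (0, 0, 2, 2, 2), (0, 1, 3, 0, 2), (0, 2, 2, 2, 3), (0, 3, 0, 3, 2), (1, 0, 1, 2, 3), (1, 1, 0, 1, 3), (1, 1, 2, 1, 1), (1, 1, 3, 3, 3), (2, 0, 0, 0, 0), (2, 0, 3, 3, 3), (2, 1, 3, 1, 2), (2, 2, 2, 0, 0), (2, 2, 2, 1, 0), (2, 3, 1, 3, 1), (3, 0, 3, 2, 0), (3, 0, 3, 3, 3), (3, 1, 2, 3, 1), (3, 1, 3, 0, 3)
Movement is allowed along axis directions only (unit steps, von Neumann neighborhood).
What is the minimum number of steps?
2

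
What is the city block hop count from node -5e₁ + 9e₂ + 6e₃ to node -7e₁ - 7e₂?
24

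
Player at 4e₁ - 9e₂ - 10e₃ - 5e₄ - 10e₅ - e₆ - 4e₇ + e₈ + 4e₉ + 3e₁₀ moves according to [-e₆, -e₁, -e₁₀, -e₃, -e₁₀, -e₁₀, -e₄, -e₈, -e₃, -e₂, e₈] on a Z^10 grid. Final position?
(3, -10, -12, -6, -10, -2, -4, 1, 4, 0)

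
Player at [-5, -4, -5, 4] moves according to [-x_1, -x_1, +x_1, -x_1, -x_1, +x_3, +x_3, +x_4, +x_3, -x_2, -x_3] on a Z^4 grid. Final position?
(-8, -5, -3, 5)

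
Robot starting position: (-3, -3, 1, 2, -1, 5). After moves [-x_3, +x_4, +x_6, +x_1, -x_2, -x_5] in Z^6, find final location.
(-2, -4, 0, 3, -2, 6)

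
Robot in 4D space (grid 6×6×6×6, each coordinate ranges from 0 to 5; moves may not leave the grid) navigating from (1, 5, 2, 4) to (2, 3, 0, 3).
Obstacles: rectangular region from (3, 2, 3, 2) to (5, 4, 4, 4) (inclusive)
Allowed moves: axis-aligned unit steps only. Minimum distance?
6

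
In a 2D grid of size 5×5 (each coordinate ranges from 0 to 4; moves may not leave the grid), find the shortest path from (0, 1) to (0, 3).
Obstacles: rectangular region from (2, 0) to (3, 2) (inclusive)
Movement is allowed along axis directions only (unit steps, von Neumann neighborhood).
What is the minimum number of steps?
2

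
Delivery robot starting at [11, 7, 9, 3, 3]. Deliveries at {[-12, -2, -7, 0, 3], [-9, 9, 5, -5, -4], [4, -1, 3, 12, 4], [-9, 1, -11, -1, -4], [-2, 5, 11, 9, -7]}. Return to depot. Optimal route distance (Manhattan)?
184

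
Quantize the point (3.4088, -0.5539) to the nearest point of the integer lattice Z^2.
(3, -1)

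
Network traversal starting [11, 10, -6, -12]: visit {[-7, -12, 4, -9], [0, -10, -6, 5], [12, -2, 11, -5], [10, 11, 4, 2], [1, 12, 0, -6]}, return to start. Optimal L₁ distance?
192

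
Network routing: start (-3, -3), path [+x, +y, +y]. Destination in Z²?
(-2, -1)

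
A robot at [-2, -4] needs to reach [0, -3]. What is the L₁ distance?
3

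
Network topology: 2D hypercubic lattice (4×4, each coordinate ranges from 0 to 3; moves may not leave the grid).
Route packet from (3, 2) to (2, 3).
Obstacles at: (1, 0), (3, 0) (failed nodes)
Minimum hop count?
2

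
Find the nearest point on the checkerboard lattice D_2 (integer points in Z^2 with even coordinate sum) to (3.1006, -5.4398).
(3, -5)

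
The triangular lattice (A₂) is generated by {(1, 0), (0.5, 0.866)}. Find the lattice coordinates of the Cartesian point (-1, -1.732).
-2b₂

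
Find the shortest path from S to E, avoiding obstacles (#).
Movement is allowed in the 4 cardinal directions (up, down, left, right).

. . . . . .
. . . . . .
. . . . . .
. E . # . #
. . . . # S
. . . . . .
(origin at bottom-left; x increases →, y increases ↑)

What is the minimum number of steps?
7
(one shortest path: (5, 1) → (5, 0) → (4, 0) → (3, 0) → (2, 0) → (1, 0) → (1, 1) → (1, 2))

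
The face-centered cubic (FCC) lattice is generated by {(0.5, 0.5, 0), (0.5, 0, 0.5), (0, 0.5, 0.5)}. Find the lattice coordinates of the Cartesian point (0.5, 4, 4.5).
b₂ + 8b₃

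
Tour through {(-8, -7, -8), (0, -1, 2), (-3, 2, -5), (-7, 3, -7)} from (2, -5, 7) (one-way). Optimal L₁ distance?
43
(one optimal route: (2, -5, 7) → (0, -1, 2) → (-3, 2, -5) → (-7, 3, -7) → (-8, -7, -8))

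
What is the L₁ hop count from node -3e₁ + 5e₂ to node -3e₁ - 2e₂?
7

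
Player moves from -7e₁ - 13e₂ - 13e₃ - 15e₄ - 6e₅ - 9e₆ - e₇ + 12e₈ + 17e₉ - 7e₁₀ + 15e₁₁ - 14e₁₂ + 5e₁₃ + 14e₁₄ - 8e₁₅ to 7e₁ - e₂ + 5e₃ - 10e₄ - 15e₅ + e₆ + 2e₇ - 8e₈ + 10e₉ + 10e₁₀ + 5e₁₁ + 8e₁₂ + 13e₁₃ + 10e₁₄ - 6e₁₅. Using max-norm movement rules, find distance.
22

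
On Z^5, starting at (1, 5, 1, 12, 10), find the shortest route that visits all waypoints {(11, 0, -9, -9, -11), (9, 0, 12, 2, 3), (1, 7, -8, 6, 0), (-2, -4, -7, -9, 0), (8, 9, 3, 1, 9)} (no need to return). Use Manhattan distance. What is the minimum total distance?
153
(one optimal route: (1, 5, 1, 12, 10) → (8, 9, 3, 1, 9) → (9, 0, 12, 2, 3) → (1, 7, -8, 6, 0) → (-2, -4, -7, -9, 0) → (11, 0, -9, -9, -11))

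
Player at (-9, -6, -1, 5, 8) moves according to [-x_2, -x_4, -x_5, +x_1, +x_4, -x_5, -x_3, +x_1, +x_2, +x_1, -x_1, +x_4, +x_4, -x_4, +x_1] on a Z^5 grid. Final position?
(-6, -6, -2, 6, 6)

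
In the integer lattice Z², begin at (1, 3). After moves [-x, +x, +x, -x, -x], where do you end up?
(0, 3)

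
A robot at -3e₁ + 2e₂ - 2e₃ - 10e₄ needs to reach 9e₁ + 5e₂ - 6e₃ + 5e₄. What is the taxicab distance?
34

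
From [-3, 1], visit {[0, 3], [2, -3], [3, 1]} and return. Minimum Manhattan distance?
24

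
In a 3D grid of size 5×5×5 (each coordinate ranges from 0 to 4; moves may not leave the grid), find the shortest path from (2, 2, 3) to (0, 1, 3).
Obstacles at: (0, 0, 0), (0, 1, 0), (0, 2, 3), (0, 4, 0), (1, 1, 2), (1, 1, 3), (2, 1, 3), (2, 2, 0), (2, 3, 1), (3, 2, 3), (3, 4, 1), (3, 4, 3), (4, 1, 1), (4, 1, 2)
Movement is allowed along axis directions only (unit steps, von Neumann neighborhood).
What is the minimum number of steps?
5
(one shortest path: (2, 2, 3) → (1, 2, 3) → (1, 2, 2) → (0, 2, 2) → (0, 1, 2) → (0, 1, 3))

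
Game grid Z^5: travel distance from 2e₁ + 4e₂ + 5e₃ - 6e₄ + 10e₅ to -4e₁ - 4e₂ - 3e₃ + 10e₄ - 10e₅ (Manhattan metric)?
58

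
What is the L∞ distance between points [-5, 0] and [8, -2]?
13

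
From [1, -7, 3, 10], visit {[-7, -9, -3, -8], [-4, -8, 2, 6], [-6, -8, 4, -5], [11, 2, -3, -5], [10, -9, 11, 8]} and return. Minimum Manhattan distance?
130
(one optimal route: (1, -7, 3, 10) → (-4, -8, 2, 6) → (-6, -8, 4, -5) → (-7, -9, -3, -8) → (11, 2, -3, -5) → (10, -9, 11, 8) → (1, -7, 3, 10))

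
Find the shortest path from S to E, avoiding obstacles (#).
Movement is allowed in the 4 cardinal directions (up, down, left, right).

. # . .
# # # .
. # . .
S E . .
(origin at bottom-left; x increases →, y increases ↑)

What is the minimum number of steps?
1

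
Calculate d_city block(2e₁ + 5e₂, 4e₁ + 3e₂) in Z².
4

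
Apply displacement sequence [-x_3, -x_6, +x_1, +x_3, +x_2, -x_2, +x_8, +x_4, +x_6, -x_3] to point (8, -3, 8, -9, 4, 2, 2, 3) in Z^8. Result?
(9, -3, 7, -8, 4, 2, 2, 4)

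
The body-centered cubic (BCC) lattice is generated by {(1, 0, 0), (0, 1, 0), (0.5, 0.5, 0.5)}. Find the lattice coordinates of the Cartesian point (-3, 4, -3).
7b₂ - 6b₃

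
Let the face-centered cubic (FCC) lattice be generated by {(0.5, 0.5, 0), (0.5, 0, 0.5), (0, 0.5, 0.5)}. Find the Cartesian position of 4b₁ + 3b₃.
(2, 3.5, 1.5)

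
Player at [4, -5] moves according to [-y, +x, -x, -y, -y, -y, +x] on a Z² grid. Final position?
(5, -9)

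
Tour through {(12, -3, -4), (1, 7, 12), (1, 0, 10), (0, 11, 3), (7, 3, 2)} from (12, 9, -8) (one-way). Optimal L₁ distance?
72
(one optimal route: (12, 9, -8) → (12, -3, -4) → (7, 3, 2) → (0, 11, 3) → (1, 7, 12) → (1, 0, 10))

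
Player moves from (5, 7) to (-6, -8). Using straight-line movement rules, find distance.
18.6011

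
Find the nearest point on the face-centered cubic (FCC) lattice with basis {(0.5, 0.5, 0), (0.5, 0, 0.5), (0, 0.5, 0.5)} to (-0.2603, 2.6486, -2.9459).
(-0.5, 2.5, -3)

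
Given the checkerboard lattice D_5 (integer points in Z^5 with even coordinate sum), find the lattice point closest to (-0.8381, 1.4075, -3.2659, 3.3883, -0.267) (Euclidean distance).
(-1, 1, -3, 3, 0)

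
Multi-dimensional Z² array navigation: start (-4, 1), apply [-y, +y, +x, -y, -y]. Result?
(-3, -1)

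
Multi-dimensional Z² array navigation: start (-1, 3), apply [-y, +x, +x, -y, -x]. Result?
(0, 1)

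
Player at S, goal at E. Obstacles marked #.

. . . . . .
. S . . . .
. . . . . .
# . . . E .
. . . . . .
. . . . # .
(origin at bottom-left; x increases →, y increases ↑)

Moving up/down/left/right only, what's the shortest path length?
5
(one shortest path: (1, 4) → (2, 4) → (3, 4) → (4, 4) → (4, 3) → (4, 2))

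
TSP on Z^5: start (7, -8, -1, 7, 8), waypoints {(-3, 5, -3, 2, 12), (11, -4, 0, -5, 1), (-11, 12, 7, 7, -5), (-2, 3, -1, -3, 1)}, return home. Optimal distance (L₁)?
174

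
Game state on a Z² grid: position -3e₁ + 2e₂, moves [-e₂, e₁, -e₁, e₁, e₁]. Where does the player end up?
(-1, 1)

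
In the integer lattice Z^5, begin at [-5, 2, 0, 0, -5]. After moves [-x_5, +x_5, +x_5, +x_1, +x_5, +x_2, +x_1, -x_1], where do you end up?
(-4, 3, 0, 0, -3)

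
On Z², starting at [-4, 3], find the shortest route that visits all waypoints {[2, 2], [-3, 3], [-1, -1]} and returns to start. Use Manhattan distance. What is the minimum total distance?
20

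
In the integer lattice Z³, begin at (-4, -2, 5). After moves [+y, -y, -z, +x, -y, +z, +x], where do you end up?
(-2, -3, 5)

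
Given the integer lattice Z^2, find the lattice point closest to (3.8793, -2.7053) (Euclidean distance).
(4, -3)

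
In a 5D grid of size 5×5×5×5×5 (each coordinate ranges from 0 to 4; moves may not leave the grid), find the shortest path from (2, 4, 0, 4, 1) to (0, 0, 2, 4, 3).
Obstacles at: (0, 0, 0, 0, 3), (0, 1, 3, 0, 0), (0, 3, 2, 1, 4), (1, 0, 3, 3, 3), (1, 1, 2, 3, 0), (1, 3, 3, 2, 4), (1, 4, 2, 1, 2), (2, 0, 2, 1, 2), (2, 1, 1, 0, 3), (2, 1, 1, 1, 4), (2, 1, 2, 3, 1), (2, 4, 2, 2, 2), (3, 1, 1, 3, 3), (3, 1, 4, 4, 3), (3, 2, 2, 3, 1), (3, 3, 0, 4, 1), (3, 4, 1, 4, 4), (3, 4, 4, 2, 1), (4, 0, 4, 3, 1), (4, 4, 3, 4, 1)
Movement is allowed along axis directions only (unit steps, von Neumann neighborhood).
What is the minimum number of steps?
10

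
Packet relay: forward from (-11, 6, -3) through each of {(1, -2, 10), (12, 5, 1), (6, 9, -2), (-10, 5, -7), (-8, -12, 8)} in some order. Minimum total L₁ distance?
92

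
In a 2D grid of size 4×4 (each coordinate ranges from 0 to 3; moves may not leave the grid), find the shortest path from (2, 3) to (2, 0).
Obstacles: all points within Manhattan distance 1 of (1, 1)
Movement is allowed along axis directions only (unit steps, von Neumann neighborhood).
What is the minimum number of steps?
5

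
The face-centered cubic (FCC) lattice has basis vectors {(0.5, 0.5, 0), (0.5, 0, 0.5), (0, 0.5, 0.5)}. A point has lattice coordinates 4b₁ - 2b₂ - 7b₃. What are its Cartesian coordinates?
(1, -1.5, -4.5)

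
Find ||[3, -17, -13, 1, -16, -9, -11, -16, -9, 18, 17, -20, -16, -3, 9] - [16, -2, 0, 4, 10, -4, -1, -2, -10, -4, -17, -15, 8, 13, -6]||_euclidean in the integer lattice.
65.5134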